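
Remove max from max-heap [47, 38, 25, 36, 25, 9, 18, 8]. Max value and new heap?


Max = 47
Replace root with last, heapify down
Resulting heap: [38, 36, 25, 8, 25, 9, 18]


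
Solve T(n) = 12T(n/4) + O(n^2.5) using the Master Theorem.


a=12, b=4, c=2.5. log_4(12)=1.792 < c=2.5. Case 3: O(n^c) = O(n^2.500)
Complexity: O(n^2.500)


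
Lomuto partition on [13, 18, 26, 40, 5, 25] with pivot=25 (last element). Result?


Elements <= 25 go left of pivot.
Result: [13, 18, 5, 25, 26, 40], pivot at index 3


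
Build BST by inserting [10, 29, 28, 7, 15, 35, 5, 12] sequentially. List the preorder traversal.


Root = 10; build tree by BST insertion.
Preorder traversal: [10, 7, 5, 29, 28, 15, 12, 35]


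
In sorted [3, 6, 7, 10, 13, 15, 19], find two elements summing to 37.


Two pointers: lo=0, hi=6
No pair sums to 37


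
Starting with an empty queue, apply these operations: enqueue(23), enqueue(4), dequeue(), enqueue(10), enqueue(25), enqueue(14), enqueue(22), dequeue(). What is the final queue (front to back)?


enqueue(23) -> [23]
enqueue(4) -> [23, 4]
dequeue() returns 23 -> [4]
enqueue(10) -> [4, 10]
enqueue(25) -> [4, 10, 25]
enqueue(14) -> [4, 10, 25, 14]
enqueue(22) -> [4, 10, 25, 14, 22]
dequeue() returns 4 -> [10, 25, 14, 22]
Final queue (front to back): [10, 25, 14, 22]


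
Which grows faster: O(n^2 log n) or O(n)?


linear grows slower than n^2 log n
O(n) is asymptotically smaller; O(n^2 log n) grows faster


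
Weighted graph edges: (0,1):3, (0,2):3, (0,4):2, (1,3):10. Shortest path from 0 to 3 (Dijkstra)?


Dijkstra from 0:
Distances: {0: 0, 1: 3, 2: 3, 3: 13, 4: 2}
Shortest distance to 3 = 13, path = [0, 1, 3]


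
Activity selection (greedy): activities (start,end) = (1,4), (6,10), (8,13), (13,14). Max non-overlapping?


Greedy: pick earliest-ending, then skip overlaps.
Selected (3 activities): [(1, 4), (6, 10), (13, 14)]


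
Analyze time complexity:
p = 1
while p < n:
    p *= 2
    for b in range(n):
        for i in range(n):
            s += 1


Per nesting level: O(log n) * O(n) * O(n) = O(n^2 log n)
Complexity: O(n^2 log n)


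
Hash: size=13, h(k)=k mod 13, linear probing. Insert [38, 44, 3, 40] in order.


Insertions: 38->slot 12; 44->slot 5; 3->slot 3; 40->slot 1
Table: [None, 40, None, 3, None, 44, None, None, None, None, None, None, 38]


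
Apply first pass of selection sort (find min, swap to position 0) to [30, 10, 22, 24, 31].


After one pass: [10, 30, 22, 24, 31]


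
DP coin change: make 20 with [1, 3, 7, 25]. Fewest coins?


dp[0]=0; dp[i]=1+min(dp[i-c] for c in coins)
...dp[15]=3, dp[16]=4, dp[17]=3, dp[18]=4, dp[19]=5, dp[20]=4
Minimum coins for 20 = 4


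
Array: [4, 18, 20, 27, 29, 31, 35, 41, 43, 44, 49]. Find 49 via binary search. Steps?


Search for 49:
[0,10] mid=5 arr[5]=31
[6,10] mid=8 arr[8]=43
[9,10] mid=9 arr[9]=44
[10,10] mid=10 arr[10]=49
Total: 4 comparisons


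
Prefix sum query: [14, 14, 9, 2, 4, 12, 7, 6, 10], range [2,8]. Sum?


Prefix sums: [0, 14, 28, 37, 39, 43, 55, 62, 68, 78]
Sum[2..8] = prefix[9] - prefix[2] = 78 - 28 = 50


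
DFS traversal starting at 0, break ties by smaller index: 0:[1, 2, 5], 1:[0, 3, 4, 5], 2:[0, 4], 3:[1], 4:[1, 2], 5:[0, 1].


DFS stack-based: start with [0]
Visit order: [0, 1, 3, 4, 2, 5]


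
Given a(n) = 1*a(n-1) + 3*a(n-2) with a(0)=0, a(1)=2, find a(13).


Build bottom-up:
...a(11)=5366, a(12)=12320, a(13)=1*12320+3*5366=28418


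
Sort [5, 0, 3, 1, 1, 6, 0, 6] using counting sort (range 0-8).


Count array: [2, 2, 0, 1, 0, 1, 2, 0, 0]
Reconstruct: [0, 0, 1, 1, 3, 5, 6, 6]


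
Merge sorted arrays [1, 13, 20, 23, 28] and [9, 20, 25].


Compare heads, take smaller each step.
Merged: [1, 9, 13, 20, 20, 23, 25, 28]


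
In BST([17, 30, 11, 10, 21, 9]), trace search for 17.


BST root = 17
Search for 17: compare at each node
Path: [17]


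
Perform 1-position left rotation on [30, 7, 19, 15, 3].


Left rotate by 1: [7, 19, 15, 3, 30]


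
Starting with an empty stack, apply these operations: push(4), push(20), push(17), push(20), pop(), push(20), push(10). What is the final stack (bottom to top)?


push(4) -> [4]
push(20) -> [4, 20]
push(17) -> [4, 20, 17]
push(20) -> [4, 20, 17, 20]
pop() returns 20 -> [4, 20, 17]
push(20) -> [4, 20, 17, 20]
push(10) -> [4, 20, 17, 20, 10]
Final stack (bottom to top): [4, 20, 17, 20, 10]


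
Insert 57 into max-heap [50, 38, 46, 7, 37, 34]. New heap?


Append 57: [50, 38, 46, 7, 37, 34, 57]
Bubble up: swap idx 6(57) with idx 2(46); swap idx 2(57) with idx 0(50)
Result: [57, 38, 50, 7, 37, 34, 46]


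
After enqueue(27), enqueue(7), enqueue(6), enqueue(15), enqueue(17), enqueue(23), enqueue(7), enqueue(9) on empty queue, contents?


enqueue(27) -> [27]
enqueue(7) -> [27, 7]
enqueue(6) -> [27, 7, 6]
enqueue(15) -> [27, 7, 6, 15]
enqueue(17) -> [27, 7, 6, 15, 17]
enqueue(23) -> [27, 7, 6, 15, 17, 23]
enqueue(7) -> [27, 7, 6, 15, 17, 23, 7]
enqueue(9) -> [27, 7, 6, 15, 17, 23, 7, 9]
Final queue (front to back): [27, 7, 6, 15, 17, 23, 7, 9]


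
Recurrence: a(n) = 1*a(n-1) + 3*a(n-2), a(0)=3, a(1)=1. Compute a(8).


Build bottom-up:
...a(6)=211, a(7)=457, a(8)=1*457+3*211=1090


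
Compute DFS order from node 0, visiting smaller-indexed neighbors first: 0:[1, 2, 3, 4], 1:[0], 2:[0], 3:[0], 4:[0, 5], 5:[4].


DFS stack-based: start with [0]
Visit order: [0, 1, 2, 3, 4, 5]


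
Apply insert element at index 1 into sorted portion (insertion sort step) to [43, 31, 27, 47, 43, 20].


After one pass: [31, 43, 27, 47, 43, 20]


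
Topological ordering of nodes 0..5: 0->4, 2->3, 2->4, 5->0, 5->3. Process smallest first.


Kahn's algorithm, process smallest node first
Order: [1, 2, 5, 0, 3, 4]


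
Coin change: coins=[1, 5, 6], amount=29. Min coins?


dp[0]=0; dp[i]=1+min(dp[i-c] for c in coins)
...dp[24]=4, dp[25]=5, dp[26]=5, dp[27]=5, dp[28]=5, dp[29]=5
Minimum coins for 29 = 5


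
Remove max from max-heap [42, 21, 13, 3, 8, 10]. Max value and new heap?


Max = 42
Replace root with last, heapify down
Resulting heap: [21, 10, 13, 3, 8]


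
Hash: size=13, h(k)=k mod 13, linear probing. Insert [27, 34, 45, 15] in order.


Insertions: 27->slot 1; 34->slot 8; 45->slot 6; 15->slot 2
Table: [None, 27, 15, None, None, None, 45, None, 34, None, None, None, None]


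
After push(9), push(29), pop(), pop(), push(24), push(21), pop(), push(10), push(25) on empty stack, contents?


push(9) -> [9]
push(29) -> [9, 29]
pop() returns 29 -> [9]
pop() returns 9 -> []
push(24) -> [24]
push(21) -> [24, 21]
pop() returns 21 -> [24]
push(10) -> [24, 10]
push(25) -> [24, 10, 25]
Final stack (bottom to top): [24, 10, 25]


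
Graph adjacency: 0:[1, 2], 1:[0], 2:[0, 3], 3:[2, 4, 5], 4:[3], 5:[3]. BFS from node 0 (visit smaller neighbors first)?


BFS queue: start with [0]
Visit order: [0, 1, 2, 3, 4, 5]


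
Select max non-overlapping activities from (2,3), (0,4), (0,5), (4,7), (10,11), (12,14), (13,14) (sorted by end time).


Greedy: pick earliest-ending, then skip overlaps.
Selected (4 activities): [(2, 3), (4, 7), (10, 11), (12, 14)]


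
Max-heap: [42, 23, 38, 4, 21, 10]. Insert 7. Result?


Append 7: [42, 23, 38, 4, 21, 10, 7]
Bubble up: no swaps needed
Result: [42, 23, 38, 4, 21, 10, 7]


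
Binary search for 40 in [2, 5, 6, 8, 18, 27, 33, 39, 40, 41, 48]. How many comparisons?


Search for 40:
[0,10] mid=5 arr[5]=27
[6,10] mid=8 arr[8]=40
Total: 2 comparisons


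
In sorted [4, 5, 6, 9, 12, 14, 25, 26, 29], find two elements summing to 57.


Two pointers: lo=0, hi=8
No pair sums to 57


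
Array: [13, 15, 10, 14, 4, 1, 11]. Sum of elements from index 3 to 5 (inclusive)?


Prefix sums: [0, 13, 28, 38, 52, 56, 57, 68]
Sum[3..5] = prefix[6] - prefix[3] = 57 - 38 = 19


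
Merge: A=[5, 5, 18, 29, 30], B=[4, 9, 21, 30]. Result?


Compare heads, take smaller each step.
Merged: [4, 5, 5, 9, 18, 21, 29, 30, 30]


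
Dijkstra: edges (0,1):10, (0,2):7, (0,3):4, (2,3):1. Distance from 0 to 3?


Dijkstra from 0:
Distances: {0: 0, 1: 10, 2: 5, 3: 4}
Shortest distance to 3 = 4, path = [0, 3]


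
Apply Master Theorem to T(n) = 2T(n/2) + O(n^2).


a=2, b=2, c=2. log_2(2)=1 < c=2. Case 3: O(n^c) = O(n^2)
Complexity: O(n^2)


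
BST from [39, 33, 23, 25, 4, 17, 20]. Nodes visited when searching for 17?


BST root = 39
Search for 17: compare at each node
Path: [39, 33, 23, 4, 17]


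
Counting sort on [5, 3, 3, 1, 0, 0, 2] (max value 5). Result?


Count array: [2, 1, 1, 2, 0, 1]
Reconstruct: [0, 0, 1, 2, 3, 3, 5]


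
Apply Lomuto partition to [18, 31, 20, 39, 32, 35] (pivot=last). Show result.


Elements <= 35 go left of pivot.
Result: [18, 31, 20, 32, 35, 39], pivot at index 4


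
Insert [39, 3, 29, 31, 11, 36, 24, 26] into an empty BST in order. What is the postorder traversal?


Root = 39; build tree by BST insertion.
Postorder traversal: [26, 24, 11, 36, 31, 29, 3, 39]


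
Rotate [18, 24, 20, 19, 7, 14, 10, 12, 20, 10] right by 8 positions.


Right rotate by 8: [20, 19, 7, 14, 10, 12, 20, 10, 18, 24]


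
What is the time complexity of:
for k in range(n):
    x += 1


Per nesting level: O(n) = O(n)
Complexity: O(n)


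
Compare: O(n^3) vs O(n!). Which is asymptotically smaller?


cubic grows slower than factorial
O(n^3) is asymptotically smaller; O(n!) grows faster


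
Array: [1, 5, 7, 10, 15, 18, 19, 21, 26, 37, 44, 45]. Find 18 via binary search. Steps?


Search for 18:
[0,11] mid=5 arr[5]=18
Total: 1 comparisons


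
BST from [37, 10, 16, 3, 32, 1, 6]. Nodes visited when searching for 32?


BST root = 37
Search for 32: compare at each node
Path: [37, 10, 16, 32]


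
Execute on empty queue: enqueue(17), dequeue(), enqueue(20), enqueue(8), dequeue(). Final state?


enqueue(17) -> [17]
dequeue() returns 17 -> []
enqueue(20) -> [20]
enqueue(8) -> [20, 8]
dequeue() returns 20 -> [8]
Final queue (front to back): [8]


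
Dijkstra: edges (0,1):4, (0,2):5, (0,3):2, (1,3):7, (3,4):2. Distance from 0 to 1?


Dijkstra from 0:
Distances: {0: 0, 1: 4, 2: 5, 3: 2, 4: 4}
Shortest distance to 1 = 4, path = [0, 1]


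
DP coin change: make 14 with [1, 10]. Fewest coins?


dp[0]=0; dp[i]=1+min(dp[i-c] for c in coins)
...dp[9]=9, dp[10]=1, dp[11]=2, dp[12]=3, dp[13]=4, dp[14]=5
Minimum coins for 14 = 5


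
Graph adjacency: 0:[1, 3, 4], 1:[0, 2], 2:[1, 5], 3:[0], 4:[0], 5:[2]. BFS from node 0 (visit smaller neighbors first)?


BFS queue: start with [0]
Visit order: [0, 1, 3, 4, 2, 5]


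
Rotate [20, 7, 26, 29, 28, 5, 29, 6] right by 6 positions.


Right rotate by 6: [26, 29, 28, 5, 29, 6, 20, 7]


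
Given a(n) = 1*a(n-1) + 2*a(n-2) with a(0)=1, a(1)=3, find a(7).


Build bottom-up:
...a(5)=43, a(6)=85, a(7)=1*85+2*43=171


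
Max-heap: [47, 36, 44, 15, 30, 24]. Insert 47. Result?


Append 47: [47, 36, 44, 15, 30, 24, 47]
Bubble up: swap idx 6(47) with idx 2(44)
Result: [47, 36, 47, 15, 30, 24, 44]


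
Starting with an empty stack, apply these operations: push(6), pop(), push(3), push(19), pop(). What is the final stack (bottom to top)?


push(6) -> [6]
pop() returns 6 -> []
push(3) -> [3]
push(19) -> [3, 19]
pop() returns 19 -> [3]
Final stack (bottom to top): [3]


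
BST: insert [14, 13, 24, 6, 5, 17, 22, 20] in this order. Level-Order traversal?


Root = 14; build tree by BST insertion.
Level-Order traversal: [14, 13, 24, 6, 17, 5, 22, 20]


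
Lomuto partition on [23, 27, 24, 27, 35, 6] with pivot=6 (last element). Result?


Elements <= 6 go left of pivot.
Result: [6, 27, 24, 27, 35, 23], pivot at index 0


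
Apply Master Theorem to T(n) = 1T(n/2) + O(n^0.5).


a=1, b=2, c=0.5. log_2(1)=0 < c=0.5. Case 3: O(n^c) = O(sqrt(n))
Complexity: O(sqrt(n))


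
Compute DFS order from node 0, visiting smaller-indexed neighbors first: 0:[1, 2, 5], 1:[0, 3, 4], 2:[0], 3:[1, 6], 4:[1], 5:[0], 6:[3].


DFS stack-based: start with [0]
Visit order: [0, 1, 3, 6, 4, 2, 5]


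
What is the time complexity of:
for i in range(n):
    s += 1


Per nesting level: O(n) = O(n)
Complexity: O(n)


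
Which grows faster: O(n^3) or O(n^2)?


quadratic grows slower than cubic
O(n^2) is asymptotically smaller; O(n^3) grows faster


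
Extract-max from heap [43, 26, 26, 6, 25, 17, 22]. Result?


Max = 43
Replace root with last, heapify down
Resulting heap: [26, 25, 26, 6, 22, 17]


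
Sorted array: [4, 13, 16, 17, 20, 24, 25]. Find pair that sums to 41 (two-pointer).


Two pointers: lo=0, hi=6
Found pair: (16, 25) summing to 41


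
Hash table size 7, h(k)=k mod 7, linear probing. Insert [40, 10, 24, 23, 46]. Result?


Insertions: 40->slot 5; 10->slot 3; 24->slot 4; 23->slot 2; 46->slot 6
Table: [None, None, 23, 10, 24, 40, 46]


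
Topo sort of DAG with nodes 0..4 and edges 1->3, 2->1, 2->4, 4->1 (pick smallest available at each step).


Kahn's algorithm, process smallest node first
Order: [0, 2, 4, 1, 3]


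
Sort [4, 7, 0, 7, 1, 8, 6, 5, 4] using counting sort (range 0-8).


Count array: [1, 1, 0, 0, 2, 1, 1, 2, 1]
Reconstruct: [0, 1, 4, 4, 5, 6, 7, 7, 8]


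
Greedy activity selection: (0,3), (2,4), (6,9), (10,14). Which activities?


Greedy: pick earliest-ending, then skip overlaps.
Selected (3 activities): [(0, 3), (6, 9), (10, 14)]


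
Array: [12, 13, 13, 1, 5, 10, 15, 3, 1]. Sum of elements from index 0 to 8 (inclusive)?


Prefix sums: [0, 12, 25, 38, 39, 44, 54, 69, 72, 73]
Sum[0..8] = prefix[9] - prefix[0] = 73 - 0 = 73


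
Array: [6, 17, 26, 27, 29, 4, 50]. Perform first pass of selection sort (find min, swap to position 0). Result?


After one pass: [4, 17, 26, 27, 29, 6, 50]


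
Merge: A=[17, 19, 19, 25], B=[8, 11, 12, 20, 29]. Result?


Compare heads, take smaller each step.
Merged: [8, 11, 12, 17, 19, 19, 20, 25, 29]


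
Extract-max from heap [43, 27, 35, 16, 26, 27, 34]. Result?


Max = 43
Replace root with last, heapify down
Resulting heap: [35, 27, 34, 16, 26, 27]


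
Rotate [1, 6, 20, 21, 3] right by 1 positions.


Right rotate by 1: [3, 1, 6, 20, 21]


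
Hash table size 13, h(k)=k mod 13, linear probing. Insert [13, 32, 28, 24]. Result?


Insertions: 13->slot 0; 32->slot 6; 28->slot 2; 24->slot 11
Table: [13, None, 28, None, None, None, 32, None, None, None, None, 24, None]


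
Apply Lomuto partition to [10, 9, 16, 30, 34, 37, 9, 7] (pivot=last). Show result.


Elements <= 7 go left of pivot.
Result: [7, 9, 16, 30, 34, 37, 9, 10], pivot at index 0


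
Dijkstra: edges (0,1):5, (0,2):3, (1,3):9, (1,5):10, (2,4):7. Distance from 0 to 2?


Dijkstra from 0:
Distances: {0: 0, 1: 5, 2: 3, 3: 14, 4: 10, 5: 15}
Shortest distance to 2 = 3, path = [0, 2]


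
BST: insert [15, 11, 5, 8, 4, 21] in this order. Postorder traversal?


Root = 15; build tree by BST insertion.
Postorder traversal: [4, 8, 5, 11, 21, 15]


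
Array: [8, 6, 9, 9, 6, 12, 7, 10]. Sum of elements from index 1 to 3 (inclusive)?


Prefix sums: [0, 8, 14, 23, 32, 38, 50, 57, 67]
Sum[1..3] = prefix[4] - prefix[1] = 32 - 8 = 24


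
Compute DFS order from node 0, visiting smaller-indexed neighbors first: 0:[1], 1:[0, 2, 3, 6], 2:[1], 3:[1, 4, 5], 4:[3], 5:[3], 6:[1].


DFS stack-based: start with [0]
Visit order: [0, 1, 2, 3, 4, 5, 6]


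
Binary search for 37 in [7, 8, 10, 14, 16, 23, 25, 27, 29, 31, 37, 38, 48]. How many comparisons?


Search for 37:
[0,12] mid=6 arr[6]=25
[7,12] mid=9 arr[9]=31
[10,12] mid=11 arr[11]=38
[10,10] mid=10 arr[10]=37
Total: 4 comparisons


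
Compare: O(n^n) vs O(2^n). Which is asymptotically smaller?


exponential grows slower than n^n
O(2^n) is asymptotically smaller; O(n^n) grows faster


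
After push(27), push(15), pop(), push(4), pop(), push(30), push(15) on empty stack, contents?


push(27) -> [27]
push(15) -> [27, 15]
pop() returns 15 -> [27]
push(4) -> [27, 4]
pop() returns 4 -> [27]
push(30) -> [27, 30]
push(15) -> [27, 30, 15]
Final stack (bottom to top): [27, 30, 15]


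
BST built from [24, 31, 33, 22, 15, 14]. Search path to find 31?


BST root = 24
Search for 31: compare at each node
Path: [24, 31]


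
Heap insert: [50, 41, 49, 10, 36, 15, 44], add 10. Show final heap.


Append 10: [50, 41, 49, 10, 36, 15, 44, 10]
Bubble up: no swaps needed
Result: [50, 41, 49, 10, 36, 15, 44, 10]


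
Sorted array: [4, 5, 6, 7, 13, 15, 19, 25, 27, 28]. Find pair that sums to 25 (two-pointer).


Two pointers: lo=0, hi=9
Found pair: (6, 19) summing to 25


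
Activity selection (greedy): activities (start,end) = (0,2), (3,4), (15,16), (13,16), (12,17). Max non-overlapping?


Greedy: pick earliest-ending, then skip overlaps.
Selected (3 activities): [(0, 2), (3, 4), (15, 16)]


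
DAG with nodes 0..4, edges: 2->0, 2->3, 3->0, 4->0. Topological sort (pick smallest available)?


Kahn's algorithm, process smallest node first
Order: [1, 2, 3, 4, 0]


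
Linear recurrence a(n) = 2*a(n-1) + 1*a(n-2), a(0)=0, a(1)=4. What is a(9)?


Build bottom-up:
...a(7)=676, a(8)=1632, a(9)=2*1632+1*676=3940


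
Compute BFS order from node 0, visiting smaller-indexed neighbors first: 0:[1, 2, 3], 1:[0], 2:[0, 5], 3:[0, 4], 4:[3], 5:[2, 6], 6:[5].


BFS queue: start with [0]
Visit order: [0, 1, 2, 3, 5, 4, 6]


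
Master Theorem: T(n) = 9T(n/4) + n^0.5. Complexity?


a=9, b=4, c=0.5. log_4(9)=1.585 > c=0.5. Case 1: O(n^log_b(a)) = O(n^1.585)
Complexity: O(n^1.585)


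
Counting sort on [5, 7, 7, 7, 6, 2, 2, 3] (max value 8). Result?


Count array: [0, 0, 2, 1, 0, 1, 1, 3, 0]
Reconstruct: [2, 2, 3, 5, 6, 7, 7, 7]


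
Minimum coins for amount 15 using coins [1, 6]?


dp[0]=0; dp[i]=1+min(dp[i-c] for c in coins)
...dp[10]=5, dp[11]=6, dp[12]=2, dp[13]=3, dp[14]=4, dp[15]=5
Minimum coins for 15 = 5


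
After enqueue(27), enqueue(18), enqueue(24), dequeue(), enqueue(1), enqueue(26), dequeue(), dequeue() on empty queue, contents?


enqueue(27) -> [27]
enqueue(18) -> [27, 18]
enqueue(24) -> [27, 18, 24]
dequeue() returns 27 -> [18, 24]
enqueue(1) -> [18, 24, 1]
enqueue(26) -> [18, 24, 1, 26]
dequeue() returns 18 -> [24, 1, 26]
dequeue() returns 24 -> [1, 26]
Final queue (front to back): [1, 26]


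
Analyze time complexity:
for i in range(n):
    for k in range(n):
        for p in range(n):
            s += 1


Per nesting level: O(n) * O(n) * O(n) = O(n^3)
Complexity: O(n^3)


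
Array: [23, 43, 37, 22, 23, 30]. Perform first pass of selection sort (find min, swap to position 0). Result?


After one pass: [22, 43, 37, 23, 23, 30]


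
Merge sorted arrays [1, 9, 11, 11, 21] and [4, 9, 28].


Compare heads, take smaller each step.
Merged: [1, 4, 9, 9, 11, 11, 21, 28]


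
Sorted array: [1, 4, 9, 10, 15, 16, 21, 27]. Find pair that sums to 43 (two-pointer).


Two pointers: lo=0, hi=7
Found pair: (16, 27) summing to 43


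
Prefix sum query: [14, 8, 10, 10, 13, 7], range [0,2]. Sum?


Prefix sums: [0, 14, 22, 32, 42, 55, 62]
Sum[0..2] = prefix[3] - prefix[0] = 32 - 0 = 32


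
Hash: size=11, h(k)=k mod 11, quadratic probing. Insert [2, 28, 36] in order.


Insertions: 2->slot 2; 28->slot 6; 36->slot 3
Table: [None, None, 2, 36, None, None, 28, None, None, None, None]


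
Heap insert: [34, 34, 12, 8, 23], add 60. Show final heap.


Append 60: [34, 34, 12, 8, 23, 60]
Bubble up: swap idx 5(60) with idx 2(12); swap idx 2(60) with idx 0(34)
Result: [60, 34, 34, 8, 23, 12]


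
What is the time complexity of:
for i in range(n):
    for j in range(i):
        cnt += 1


Per nesting level: O(n) * O(n) [triangular over i] = O(n^2)
Complexity: O(n^2)


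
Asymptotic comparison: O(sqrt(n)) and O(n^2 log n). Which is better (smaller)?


sublinear grows slower than n^2 log n
O(sqrt(n)) is asymptotically smaller; O(n^2 log n) grows faster


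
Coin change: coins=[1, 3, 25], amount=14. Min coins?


dp[0]=0; dp[i]=1+min(dp[i-c] for c in coins)
...dp[9]=3, dp[10]=4, dp[11]=5, dp[12]=4, dp[13]=5, dp[14]=6
Minimum coins for 14 = 6


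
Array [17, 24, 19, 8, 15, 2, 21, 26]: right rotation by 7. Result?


Right rotate by 7: [24, 19, 8, 15, 2, 21, 26, 17]


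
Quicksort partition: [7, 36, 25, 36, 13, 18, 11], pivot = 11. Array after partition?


Elements <= 11 go left of pivot.
Result: [7, 11, 25, 36, 13, 18, 36], pivot at index 1


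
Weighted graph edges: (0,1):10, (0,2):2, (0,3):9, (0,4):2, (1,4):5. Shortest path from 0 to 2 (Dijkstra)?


Dijkstra from 0:
Distances: {0: 0, 1: 7, 2: 2, 3: 9, 4: 2}
Shortest distance to 2 = 2, path = [0, 2]


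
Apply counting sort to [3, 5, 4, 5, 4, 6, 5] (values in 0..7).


Count array: [0, 0, 0, 1, 2, 3, 1, 0]
Reconstruct: [3, 4, 4, 5, 5, 5, 6]


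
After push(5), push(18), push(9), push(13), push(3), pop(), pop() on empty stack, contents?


push(5) -> [5]
push(18) -> [5, 18]
push(9) -> [5, 18, 9]
push(13) -> [5, 18, 9, 13]
push(3) -> [5, 18, 9, 13, 3]
pop() returns 3 -> [5, 18, 9, 13]
pop() returns 13 -> [5, 18, 9]
Final stack (bottom to top): [5, 18, 9]


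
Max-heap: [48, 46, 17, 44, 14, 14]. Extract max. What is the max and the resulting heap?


Max = 48
Replace root with last, heapify down
Resulting heap: [46, 44, 17, 14, 14]


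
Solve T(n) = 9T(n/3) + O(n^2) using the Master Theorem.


a=9, b=3, c=2. log_3(9)=2 = c=2. Case 2: O(n^c log n) = O(n^2 log n)
Complexity: O(n^2 log n)


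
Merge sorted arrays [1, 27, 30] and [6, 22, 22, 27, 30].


Compare heads, take smaller each step.
Merged: [1, 6, 22, 22, 27, 27, 30, 30]


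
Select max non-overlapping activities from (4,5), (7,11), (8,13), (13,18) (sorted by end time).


Greedy: pick earliest-ending, then skip overlaps.
Selected (3 activities): [(4, 5), (7, 11), (13, 18)]


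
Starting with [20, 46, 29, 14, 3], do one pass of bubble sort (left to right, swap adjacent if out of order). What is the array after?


After one pass: [20, 29, 14, 3, 46]


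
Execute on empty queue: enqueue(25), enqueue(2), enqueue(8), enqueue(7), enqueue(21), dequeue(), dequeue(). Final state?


enqueue(25) -> [25]
enqueue(2) -> [25, 2]
enqueue(8) -> [25, 2, 8]
enqueue(7) -> [25, 2, 8, 7]
enqueue(21) -> [25, 2, 8, 7, 21]
dequeue() returns 25 -> [2, 8, 7, 21]
dequeue() returns 2 -> [8, 7, 21]
Final queue (front to back): [8, 7, 21]


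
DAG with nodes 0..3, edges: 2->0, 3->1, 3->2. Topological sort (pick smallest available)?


Kahn's algorithm, process smallest node first
Order: [3, 1, 2, 0]


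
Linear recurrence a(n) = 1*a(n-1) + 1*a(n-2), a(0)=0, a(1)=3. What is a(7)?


Build bottom-up:
...a(5)=15, a(6)=24, a(7)=1*24+1*15=39


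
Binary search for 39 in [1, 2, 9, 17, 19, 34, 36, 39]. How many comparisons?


Search for 39:
[0,7] mid=3 arr[3]=17
[4,7] mid=5 arr[5]=34
[6,7] mid=6 arr[6]=36
[7,7] mid=7 arr[7]=39
Total: 4 comparisons


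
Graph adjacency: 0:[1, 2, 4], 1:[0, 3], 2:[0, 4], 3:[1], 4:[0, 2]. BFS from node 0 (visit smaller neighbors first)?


BFS queue: start with [0]
Visit order: [0, 1, 2, 4, 3]


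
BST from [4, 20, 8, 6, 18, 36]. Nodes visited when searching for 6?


BST root = 4
Search for 6: compare at each node
Path: [4, 20, 8, 6]


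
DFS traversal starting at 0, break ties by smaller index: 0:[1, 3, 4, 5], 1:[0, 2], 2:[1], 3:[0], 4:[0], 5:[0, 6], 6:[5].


DFS stack-based: start with [0]
Visit order: [0, 1, 2, 3, 4, 5, 6]


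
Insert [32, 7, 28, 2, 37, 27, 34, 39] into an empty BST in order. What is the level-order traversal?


Root = 32; build tree by BST insertion.
Level-Order traversal: [32, 7, 37, 2, 28, 34, 39, 27]


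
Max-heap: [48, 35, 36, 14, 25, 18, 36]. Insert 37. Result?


Append 37: [48, 35, 36, 14, 25, 18, 36, 37]
Bubble up: swap idx 7(37) with idx 3(14); swap idx 3(37) with idx 1(35)
Result: [48, 37, 36, 35, 25, 18, 36, 14]


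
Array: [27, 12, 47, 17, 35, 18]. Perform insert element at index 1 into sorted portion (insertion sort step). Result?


After one pass: [12, 27, 47, 17, 35, 18]


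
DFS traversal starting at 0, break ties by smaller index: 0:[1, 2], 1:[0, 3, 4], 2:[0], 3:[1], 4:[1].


DFS stack-based: start with [0]
Visit order: [0, 1, 3, 4, 2]


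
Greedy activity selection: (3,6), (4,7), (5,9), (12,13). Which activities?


Greedy: pick earliest-ending, then skip overlaps.
Selected (2 activities): [(3, 6), (12, 13)]


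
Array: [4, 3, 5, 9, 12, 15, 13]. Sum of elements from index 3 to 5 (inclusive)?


Prefix sums: [0, 4, 7, 12, 21, 33, 48, 61]
Sum[3..5] = prefix[6] - prefix[3] = 48 - 12 = 36


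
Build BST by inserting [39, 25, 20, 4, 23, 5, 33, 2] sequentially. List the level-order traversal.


Root = 39; build tree by BST insertion.
Level-Order traversal: [39, 25, 20, 33, 4, 23, 2, 5]


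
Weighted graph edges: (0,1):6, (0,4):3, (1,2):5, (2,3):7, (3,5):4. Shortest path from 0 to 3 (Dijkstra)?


Dijkstra from 0:
Distances: {0: 0, 1: 6, 2: 11, 3: 18, 4: 3, 5: 22}
Shortest distance to 3 = 18, path = [0, 1, 2, 3]


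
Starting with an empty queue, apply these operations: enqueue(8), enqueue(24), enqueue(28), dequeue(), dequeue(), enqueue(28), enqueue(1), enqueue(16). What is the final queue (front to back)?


enqueue(8) -> [8]
enqueue(24) -> [8, 24]
enqueue(28) -> [8, 24, 28]
dequeue() returns 8 -> [24, 28]
dequeue() returns 24 -> [28]
enqueue(28) -> [28, 28]
enqueue(1) -> [28, 28, 1]
enqueue(16) -> [28, 28, 1, 16]
Final queue (front to back): [28, 28, 1, 16]


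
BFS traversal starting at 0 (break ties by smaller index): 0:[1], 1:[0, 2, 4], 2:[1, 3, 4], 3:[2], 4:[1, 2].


BFS queue: start with [0]
Visit order: [0, 1, 2, 4, 3]


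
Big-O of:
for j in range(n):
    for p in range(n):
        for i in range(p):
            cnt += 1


Per nesting level: O(n) * O(n) * O(n) [triangular over p] = O(n^3)
Complexity: O(n^3)


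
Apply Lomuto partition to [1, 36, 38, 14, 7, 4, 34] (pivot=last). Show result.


Elements <= 34 go left of pivot.
Result: [1, 14, 7, 4, 34, 36, 38], pivot at index 4


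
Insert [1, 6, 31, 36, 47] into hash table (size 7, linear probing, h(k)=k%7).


Insertions: 1->slot 1; 6->slot 6; 31->slot 3; 36->slot 2; 47->slot 5
Table: [None, 1, 36, 31, None, 47, 6]


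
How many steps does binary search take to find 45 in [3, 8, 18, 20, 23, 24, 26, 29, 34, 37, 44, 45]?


Search for 45:
[0,11] mid=5 arr[5]=24
[6,11] mid=8 arr[8]=34
[9,11] mid=10 arr[10]=44
[11,11] mid=11 arr[11]=45
Total: 4 comparisons


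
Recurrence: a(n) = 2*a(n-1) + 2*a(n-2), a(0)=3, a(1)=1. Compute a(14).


Build bottom-up:
...a(12)=159552, a(13)=435904, a(14)=2*435904+2*159552=1190912


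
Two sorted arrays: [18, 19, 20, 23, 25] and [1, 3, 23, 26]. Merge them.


Compare heads, take smaller each step.
Merged: [1, 3, 18, 19, 20, 23, 23, 25, 26]


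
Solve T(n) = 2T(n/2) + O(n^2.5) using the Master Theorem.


a=2, b=2, c=2.5. log_2(2)=1 < c=2.5. Case 3: O(n^c) = O(n^2.500)
Complexity: O(n^2.500)


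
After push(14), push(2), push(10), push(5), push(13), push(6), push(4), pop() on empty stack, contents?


push(14) -> [14]
push(2) -> [14, 2]
push(10) -> [14, 2, 10]
push(5) -> [14, 2, 10, 5]
push(13) -> [14, 2, 10, 5, 13]
push(6) -> [14, 2, 10, 5, 13, 6]
push(4) -> [14, 2, 10, 5, 13, 6, 4]
pop() returns 4 -> [14, 2, 10, 5, 13, 6]
Final stack (bottom to top): [14, 2, 10, 5, 13, 6]


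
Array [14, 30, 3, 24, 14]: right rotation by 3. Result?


Right rotate by 3: [3, 24, 14, 14, 30]


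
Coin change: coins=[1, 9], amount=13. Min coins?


dp[0]=0; dp[i]=1+min(dp[i-c] for c in coins)
...dp[8]=8, dp[9]=1, dp[10]=2, dp[11]=3, dp[12]=4, dp[13]=5
Minimum coins for 13 = 5


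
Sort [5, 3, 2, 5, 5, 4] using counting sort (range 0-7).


Count array: [0, 0, 1, 1, 1, 3, 0, 0]
Reconstruct: [2, 3, 4, 5, 5, 5]


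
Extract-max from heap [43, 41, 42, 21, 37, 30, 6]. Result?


Max = 43
Replace root with last, heapify down
Resulting heap: [42, 41, 30, 21, 37, 6]


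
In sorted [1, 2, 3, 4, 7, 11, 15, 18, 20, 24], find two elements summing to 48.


Two pointers: lo=0, hi=9
No pair sums to 48


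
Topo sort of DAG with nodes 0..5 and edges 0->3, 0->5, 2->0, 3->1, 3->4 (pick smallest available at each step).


Kahn's algorithm, process smallest node first
Order: [2, 0, 3, 1, 4, 5]


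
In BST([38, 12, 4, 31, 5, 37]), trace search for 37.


BST root = 38
Search for 37: compare at each node
Path: [38, 12, 31, 37]


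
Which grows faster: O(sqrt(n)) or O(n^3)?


sublinear grows slower than cubic
O(sqrt(n)) is asymptotically smaller; O(n^3) grows faster


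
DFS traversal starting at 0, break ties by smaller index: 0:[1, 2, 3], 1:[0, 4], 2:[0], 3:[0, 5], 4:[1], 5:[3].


DFS stack-based: start with [0]
Visit order: [0, 1, 4, 2, 3, 5]


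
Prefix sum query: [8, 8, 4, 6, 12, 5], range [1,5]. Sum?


Prefix sums: [0, 8, 16, 20, 26, 38, 43]
Sum[1..5] = prefix[6] - prefix[1] = 43 - 8 = 35


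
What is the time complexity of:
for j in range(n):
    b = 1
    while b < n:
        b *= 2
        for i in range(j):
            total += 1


Per nesting level: O(n) * O(log n) * O(n) [triangular over j] = O(n^2 log n)
Complexity: O(n^2 log n)


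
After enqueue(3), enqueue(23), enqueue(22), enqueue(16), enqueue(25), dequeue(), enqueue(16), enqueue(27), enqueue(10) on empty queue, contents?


enqueue(3) -> [3]
enqueue(23) -> [3, 23]
enqueue(22) -> [3, 23, 22]
enqueue(16) -> [3, 23, 22, 16]
enqueue(25) -> [3, 23, 22, 16, 25]
dequeue() returns 3 -> [23, 22, 16, 25]
enqueue(16) -> [23, 22, 16, 25, 16]
enqueue(27) -> [23, 22, 16, 25, 16, 27]
enqueue(10) -> [23, 22, 16, 25, 16, 27, 10]
Final queue (front to back): [23, 22, 16, 25, 16, 27, 10]


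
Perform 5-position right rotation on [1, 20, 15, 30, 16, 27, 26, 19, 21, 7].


Right rotate by 5: [27, 26, 19, 21, 7, 1, 20, 15, 30, 16]


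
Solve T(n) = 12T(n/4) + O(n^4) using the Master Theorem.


a=12, b=4, c=4. log_4(12)=1.792 < c=4. Case 3: O(n^c) = O(n^4)
Complexity: O(n^4)


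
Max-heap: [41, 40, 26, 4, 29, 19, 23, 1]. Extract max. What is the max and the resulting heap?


Max = 41
Replace root with last, heapify down
Resulting heap: [40, 29, 26, 4, 1, 19, 23]


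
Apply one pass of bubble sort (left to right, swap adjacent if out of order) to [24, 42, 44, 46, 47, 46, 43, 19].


After one pass: [24, 42, 44, 46, 46, 43, 19, 47]


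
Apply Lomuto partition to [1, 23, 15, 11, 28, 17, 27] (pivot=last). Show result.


Elements <= 27 go left of pivot.
Result: [1, 23, 15, 11, 17, 27, 28], pivot at index 5


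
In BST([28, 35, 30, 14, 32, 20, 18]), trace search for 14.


BST root = 28
Search for 14: compare at each node
Path: [28, 14]


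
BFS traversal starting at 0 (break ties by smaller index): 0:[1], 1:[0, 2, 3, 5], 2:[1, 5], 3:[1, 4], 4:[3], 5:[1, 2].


BFS queue: start with [0]
Visit order: [0, 1, 2, 3, 5, 4]


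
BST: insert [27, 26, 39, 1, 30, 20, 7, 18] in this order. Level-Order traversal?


Root = 27; build tree by BST insertion.
Level-Order traversal: [27, 26, 39, 1, 30, 20, 7, 18]


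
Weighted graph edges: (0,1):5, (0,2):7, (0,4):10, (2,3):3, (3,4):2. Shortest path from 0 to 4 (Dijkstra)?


Dijkstra from 0:
Distances: {0: 0, 1: 5, 2: 7, 3: 10, 4: 10}
Shortest distance to 4 = 10, path = [0, 4]


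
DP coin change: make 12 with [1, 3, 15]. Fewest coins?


dp[0]=0; dp[i]=1+min(dp[i-c] for c in coins)
...dp[7]=3, dp[8]=4, dp[9]=3, dp[10]=4, dp[11]=5, dp[12]=4
Minimum coins for 12 = 4


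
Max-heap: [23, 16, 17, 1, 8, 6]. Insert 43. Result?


Append 43: [23, 16, 17, 1, 8, 6, 43]
Bubble up: swap idx 6(43) with idx 2(17); swap idx 2(43) with idx 0(23)
Result: [43, 16, 23, 1, 8, 6, 17]


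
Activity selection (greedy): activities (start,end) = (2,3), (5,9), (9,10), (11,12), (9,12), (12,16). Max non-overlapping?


Greedy: pick earliest-ending, then skip overlaps.
Selected (5 activities): [(2, 3), (5, 9), (9, 10), (11, 12), (12, 16)]


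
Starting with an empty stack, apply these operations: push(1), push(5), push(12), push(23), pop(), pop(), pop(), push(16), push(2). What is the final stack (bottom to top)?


push(1) -> [1]
push(5) -> [1, 5]
push(12) -> [1, 5, 12]
push(23) -> [1, 5, 12, 23]
pop() returns 23 -> [1, 5, 12]
pop() returns 12 -> [1, 5]
pop() returns 5 -> [1]
push(16) -> [1, 16]
push(2) -> [1, 16, 2]
Final stack (bottom to top): [1, 16, 2]


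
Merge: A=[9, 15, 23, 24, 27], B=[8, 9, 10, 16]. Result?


Compare heads, take smaller each step.
Merged: [8, 9, 9, 10, 15, 16, 23, 24, 27]


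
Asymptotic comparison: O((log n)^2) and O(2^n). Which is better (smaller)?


polylogarithmic grows slower than exponential
O((log n)^2) is asymptotically smaller; O(2^n) grows faster


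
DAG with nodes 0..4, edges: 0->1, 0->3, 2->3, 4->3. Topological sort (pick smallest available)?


Kahn's algorithm, process smallest node first
Order: [0, 1, 2, 4, 3]


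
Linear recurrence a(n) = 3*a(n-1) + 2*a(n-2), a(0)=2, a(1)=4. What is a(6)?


Build bottom-up:
...a(4)=200, a(5)=712, a(6)=3*712+2*200=2536


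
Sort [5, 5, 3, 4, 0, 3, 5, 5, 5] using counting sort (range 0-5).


Count array: [1, 0, 0, 2, 1, 5]
Reconstruct: [0, 3, 3, 4, 5, 5, 5, 5, 5]


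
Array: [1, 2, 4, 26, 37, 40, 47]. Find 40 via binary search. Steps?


Search for 40:
[0,6] mid=3 arr[3]=26
[4,6] mid=5 arr[5]=40
Total: 2 comparisons


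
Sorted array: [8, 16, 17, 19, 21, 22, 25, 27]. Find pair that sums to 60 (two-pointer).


Two pointers: lo=0, hi=7
No pair sums to 60


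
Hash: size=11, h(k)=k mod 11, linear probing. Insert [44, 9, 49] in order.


Insertions: 44->slot 0; 9->slot 9; 49->slot 5
Table: [44, None, None, None, None, 49, None, None, None, 9, None]


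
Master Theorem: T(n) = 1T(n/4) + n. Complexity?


a=1, b=4, c=1. log_4(1)=0 < c=1. Case 3: O(n^c) = O(n)
Complexity: O(n)


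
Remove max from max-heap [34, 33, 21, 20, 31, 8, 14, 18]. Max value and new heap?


Max = 34
Replace root with last, heapify down
Resulting heap: [33, 31, 21, 20, 18, 8, 14]


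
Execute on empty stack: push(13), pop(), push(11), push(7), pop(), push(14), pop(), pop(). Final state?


push(13) -> [13]
pop() returns 13 -> []
push(11) -> [11]
push(7) -> [11, 7]
pop() returns 7 -> [11]
push(14) -> [11, 14]
pop() returns 14 -> [11]
pop() returns 11 -> []
Final stack (bottom to top): []


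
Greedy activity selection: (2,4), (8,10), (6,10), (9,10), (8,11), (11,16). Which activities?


Greedy: pick earliest-ending, then skip overlaps.
Selected (3 activities): [(2, 4), (8, 10), (11, 16)]


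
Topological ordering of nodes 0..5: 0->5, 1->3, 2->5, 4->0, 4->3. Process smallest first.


Kahn's algorithm, process smallest node first
Order: [1, 2, 4, 0, 3, 5]


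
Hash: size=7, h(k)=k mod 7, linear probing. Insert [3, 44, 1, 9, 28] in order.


Insertions: 3->slot 3; 44->slot 2; 1->slot 1; 9->slot 4; 28->slot 0
Table: [28, 1, 44, 3, 9, None, None]


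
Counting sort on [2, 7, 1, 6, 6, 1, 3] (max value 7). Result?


Count array: [0, 2, 1, 1, 0, 0, 2, 1]
Reconstruct: [1, 1, 2, 3, 6, 6, 7]


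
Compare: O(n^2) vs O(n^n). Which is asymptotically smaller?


quadratic grows slower than n^n
O(n^2) is asymptotically smaller; O(n^n) grows faster


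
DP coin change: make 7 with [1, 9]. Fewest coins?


dp[0]=0; dp[i]=1+min(dp[i-c] for c in coins)
...dp[2]=2, dp[3]=3, dp[4]=4, dp[5]=5, dp[6]=6, dp[7]=7
Minimum coins for 7 = 7


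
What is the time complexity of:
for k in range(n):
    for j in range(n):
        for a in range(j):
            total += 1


Per nesting level: O(n) * O(n) * O(n) [triangular over j] = O(n^3)
Complexity: O(n^3)


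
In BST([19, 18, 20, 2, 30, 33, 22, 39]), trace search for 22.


BST root = 19
Search for 22: compare at each node
Path: [19, 20, 30, 22]


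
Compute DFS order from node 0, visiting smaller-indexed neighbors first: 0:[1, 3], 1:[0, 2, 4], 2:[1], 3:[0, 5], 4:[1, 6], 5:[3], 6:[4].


DFS stack-based: start with [0]
Visit order: [0, 1, 2, 4, 6, 3, 5]


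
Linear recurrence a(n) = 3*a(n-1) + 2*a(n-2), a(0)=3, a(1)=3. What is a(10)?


Build bottom-up:
...a(8)=29415, a(9)=104763, a(10)=3*104763+2*29415=373119


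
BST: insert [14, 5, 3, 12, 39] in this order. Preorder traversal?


Root = 14; build tree by BST insertion.
Preorder traversal: [14, 5, 3, 12, 39]


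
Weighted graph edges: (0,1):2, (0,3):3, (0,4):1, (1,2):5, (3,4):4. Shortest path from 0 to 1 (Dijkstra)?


Dijkstra from 0:
Distances: {0: 0, 1: 2, 2: 7, 3: 3, 4: 1}
Shortest distance to 1 = 2, path = [0, 1]


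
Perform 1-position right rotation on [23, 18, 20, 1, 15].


Right rotate by 1: [15, 23, 18, 20, 1]


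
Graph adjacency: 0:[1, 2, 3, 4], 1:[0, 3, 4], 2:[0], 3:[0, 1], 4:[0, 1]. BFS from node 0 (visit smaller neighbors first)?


BFS queue: start with [0]
Visit order: [0, 1, 2, 3, 4]


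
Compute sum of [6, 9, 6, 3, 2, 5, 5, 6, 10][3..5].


Prefix sums: [0, 6, 15, 21, 24, 26, 31, 36, 42, 52]
Sum[3..5] = prefix[6] - prefix[3] = 31 - 21 = 10


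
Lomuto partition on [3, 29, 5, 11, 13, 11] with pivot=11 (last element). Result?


Elements <= 11 go left of pivot.
Result: [3, 5, 11, 11, 13, 29], pivot at index 3


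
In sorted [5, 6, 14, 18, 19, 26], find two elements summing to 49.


Two pointers: lo=0, hi=5
No pair sums to 49


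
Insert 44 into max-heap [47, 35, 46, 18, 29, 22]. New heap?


Append 44: [47, 35, 46, 18, 29, 22, 44]
Bubble up: no swaps needed
Result: [47, 35, 46, 18, 29, 22, 44]


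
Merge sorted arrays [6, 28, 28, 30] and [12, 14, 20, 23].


Compare heads, take smaller each step.
Merged: [6, 12, 14, 20, 23, 28, 28, 30]


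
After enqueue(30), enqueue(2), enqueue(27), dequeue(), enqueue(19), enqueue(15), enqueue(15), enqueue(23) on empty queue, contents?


enqueue(30) -> [30]
enqueue(2) -> [30, 2]
enqueue(27) -> [30, 2, 27]
dequeue() returns 30 -> [2, 27]
enqueue(19) -> [2, 27, 19]
enqueue(15) -> [2, 27, 19, 15]
enqueue(15) -> [2, 27, 19, 15, 15]
enqueue(23) -> [2, 27, 19, 15, 15, 23]
Final queue (front to back): [2, 27, 19, 15, 15, 23]


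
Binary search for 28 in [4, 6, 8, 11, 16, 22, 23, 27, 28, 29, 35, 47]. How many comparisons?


Search for 28:
[0,11] mid=5 arr[5]=22
[6,11] mid=8 arr[8]=28
Total: 2 comparisons


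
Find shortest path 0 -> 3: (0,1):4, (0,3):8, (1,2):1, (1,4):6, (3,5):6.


Dijkstra from 0:
Distances: {0: 0, 1: 4, 2: 5, 3: 8, 4: 10, 5: 14}
Shortest distance to 3 = 8, path = [0, 3]


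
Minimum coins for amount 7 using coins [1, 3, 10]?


dp[0]=0; dp[i]=1+min(dp[i-c] for c in coins)
...dp[2]=2, dp[3]=1, dp[4]=2, dp[5]=3, dp[6]=2, dp[7]=3
Minimum coins for 7 = 3


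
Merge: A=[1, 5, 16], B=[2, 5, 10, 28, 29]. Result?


Compare heads, take smaller each step.
Merged: [1, 2, 5, 5, 10, 16, 28, 29]


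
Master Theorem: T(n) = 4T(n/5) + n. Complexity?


a=4, b=5, c=1. log_5(4)=0.861 < c=1. Case 3: O(n^c) = O(n)
Complexity: O(n)


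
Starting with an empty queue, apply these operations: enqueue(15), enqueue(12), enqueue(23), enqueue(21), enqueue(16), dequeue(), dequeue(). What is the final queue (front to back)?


enqueue(15) -> [15]
enqueue(12) -> [15, 12]
enqueue(23) -> [15, 12, 23]
enqueue(21) -> [15, 12, 23, 21]
enqueue(16) -> [15, 12, 23, 21, 16]
dequeue() returns 15 -> [12, 23, 21, 16]
dequeue() returns 12 -> [23, 21, 16]
Final queue (front to back): [23, 21, 16]


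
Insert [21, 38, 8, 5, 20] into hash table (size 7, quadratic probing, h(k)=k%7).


Insertions: 21->slot 0; 38->slot 3; 8->slot 1; 5->slot 5; 20->slot 6
Table: [21, 8, None, 38, None, 5, 20]


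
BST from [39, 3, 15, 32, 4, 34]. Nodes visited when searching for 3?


BST root = 39
Search for 3: compare at each node
Path: [39, 3]
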